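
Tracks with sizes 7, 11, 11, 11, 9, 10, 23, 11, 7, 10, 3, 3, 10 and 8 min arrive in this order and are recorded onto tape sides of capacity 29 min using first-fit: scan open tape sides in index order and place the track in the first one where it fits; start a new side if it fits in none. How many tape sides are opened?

  7 → side 1 (new)  [load 7/29]
  11 → side 1  [load 18/29]
  11 → side 1  [load 29/29]
  11 → side 2 (new)  [load 11/29]
  9 → side 2  [load 20/29]
  10 → side 3 (new)  [load 10/29]
  23 → side 4 (new)  [load 23/29]
  11 → side 3  [load 21/29]
  7 → side 2  [load 27/29]
  10 → side 5 (new)  [load 10/29]
  3 → side 3  [load 24/29]
  3 → side 3  [load 27/29]
  10 → side 5  [load 20/29]
  8 → side 5  [load 28/29]
5 tape sides opened.

5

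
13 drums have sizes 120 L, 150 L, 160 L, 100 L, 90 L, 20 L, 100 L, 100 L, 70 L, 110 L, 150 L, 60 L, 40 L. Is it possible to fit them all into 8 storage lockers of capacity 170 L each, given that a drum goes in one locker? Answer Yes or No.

No

Total = 1270 L; ⌈1270/170⌉ = 8.
9 drums each exceed half the capacity and cannot share a locker, forcing at least 9 storage lockers.
At least 9 storage lockers are required, but only 8 are allowed.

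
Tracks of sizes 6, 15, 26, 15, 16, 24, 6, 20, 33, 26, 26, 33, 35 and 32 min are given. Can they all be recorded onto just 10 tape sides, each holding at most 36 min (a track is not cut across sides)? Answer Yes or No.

Yes

A valid assignment using 10 tape sides:
  side 1: 35 = 35
  side 2: 33 = 33
  side 3: 33 = 33
  side 4: 32 = 32
  side 5: 26 + 6 = 32
  side 6: 26 + 6 = 32
  side 7: 26 = 26
  side 8: 24 = 24
  side 9: 20 + 16 = 36
  side 10: 15 + 15 = 30
Every load is within 36 min, so 10 tape sides suffice.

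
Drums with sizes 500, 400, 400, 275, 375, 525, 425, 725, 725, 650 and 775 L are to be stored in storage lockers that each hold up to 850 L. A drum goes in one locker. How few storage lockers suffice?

8

Total = 775 + 725 + 725 + 650 + 525 + 500 + 425 + 400 + 400 + 375 + 275 = 5775 L.
Lower bound: ⌈5775/850⌉ = 7 storage lockers.
A packing using 8 storage lockers:
  locker 1: 775 = 775
  locker 2: 725 = 725
  locker 3: 725 = 725
  locker 4: 650 = 650
  locker 5: 525 + 275 = 800
  locker 6: 500 = 500
  locker 7: 425 + 400 = 825
  locker 8: 400 + 375 = 775
No arrangement into 7 storage lockers stays within capacity, so 8 is optimal.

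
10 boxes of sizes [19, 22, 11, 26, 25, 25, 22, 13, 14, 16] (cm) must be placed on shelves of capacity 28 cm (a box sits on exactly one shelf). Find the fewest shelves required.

Total = 26 + 25 + 25 + 22 + 22 + 19 + 16 + 14 + 13 + 11 = 193 cm.
Lower bound: ⌈193/28⌉ = 7 shelves.
A packing using 8 shelves:
  shelf 1: 26 = 26
  shelf 2: 25 = 25
  shelf 3: 25 = 25
  shelf 4: 22 = 22
  shelf 5: 22 = 22
  shelf 6: 19 = 19
  shelf 7: 16 + 11 = 27
  shelf 8: 14 + 13 = 27
No arrangement into 7 shelves stays within capacity, so 8 is optimal.

8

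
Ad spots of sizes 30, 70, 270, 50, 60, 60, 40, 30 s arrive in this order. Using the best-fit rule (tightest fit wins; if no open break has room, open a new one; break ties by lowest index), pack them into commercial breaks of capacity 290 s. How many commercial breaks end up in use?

3

  30 → break 1 (new)  [load 30/290]
  70 → break 1  [load 100/290]
  270 → break 2 (new)  [load 270/290]
  50 → break 1  [load 150/290]
  60 → break 1  [load 210/290]
  60 → break 1  [load 270/290]
  40 → break 3 (new)  [load 40/290]
  30 → break 3  [load 70/290]
3 commercial breaks opened.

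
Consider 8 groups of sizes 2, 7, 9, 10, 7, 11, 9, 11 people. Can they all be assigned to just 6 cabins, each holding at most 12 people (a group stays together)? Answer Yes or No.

Total = 66 people; ⌈66/12⌉ = 6.
7 groups each exceed half the capacity and cannot share a cabin, forcing at least 7 cabins.
At least 7 cabins are required, but only 6 are allowed.

No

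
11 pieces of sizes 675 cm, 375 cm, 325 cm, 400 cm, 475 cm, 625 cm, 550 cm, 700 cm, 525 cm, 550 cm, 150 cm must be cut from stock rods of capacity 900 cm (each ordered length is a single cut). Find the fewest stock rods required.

Total = 700 + 675 + 625 + 550 + 550 + 525 + 475 + 400 + 375 + 325 + 150 = 5350 cm.
Lower bound: ⌈5350/900⌉ = 6 stock rods.
Also, 7 pieces each exceed 450 cm, and no two of those can share a stock rod, so at least 7 stock rods are needed.
A packing using 7 stock rods:
  stock rod 1: 700 + 150 = 850
  stock rod 2: 675 = 675
  stock rod 3: 625 = 625
  stock rod 4: 550 + 325 = 875
  stock rod 5: 550 = 550
  stock rod 6: 525 + 375 = 900
  stock rod 7: 475 + 400 = 875
This matches the lower bound, so 7 is optimal.

7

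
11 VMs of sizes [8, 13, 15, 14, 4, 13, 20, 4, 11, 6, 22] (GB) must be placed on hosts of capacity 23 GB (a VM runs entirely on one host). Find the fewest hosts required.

7

Total = 22 + 20 + 15 + 14 + 13 + 13 + 11 + 8 + 6 + 4 + 4 = 130 GB.
Lower bound: ⌈130/23⌉ = 6 hosts.
A packing using 7 hosts:
  host 1: 22 = 22
  host 2: 20 = 20
  host 3: 15 + 8 = 23
  host 4: 14 + 6 = 20
  host 5: 13 + 4 + 4 = 21
  host 6: 13 = 13
  host 7: 11 = 11
No arrangement into 6 hosts stays within capacity, so 7 is optimal.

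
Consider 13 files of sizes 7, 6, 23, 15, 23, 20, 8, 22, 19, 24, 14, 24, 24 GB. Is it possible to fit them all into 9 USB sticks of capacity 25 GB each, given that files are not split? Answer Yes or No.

No

Total = 229 GB; ⌈229/25⌉ = 10.
At least 10 USB sticks are required, but only 9 are allowed.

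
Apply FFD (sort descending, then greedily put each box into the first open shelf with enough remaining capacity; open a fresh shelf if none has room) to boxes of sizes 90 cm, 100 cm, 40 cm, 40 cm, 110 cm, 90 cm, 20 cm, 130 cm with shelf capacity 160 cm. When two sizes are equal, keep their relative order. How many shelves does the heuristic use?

5

Sorted descending: 130, 110, 100, 90, 90, 40, 40, 20.
  130 → shelf 1 (new)  [load 130/160]
  110 → shelf 2 (new)  [load 110/160]
  100 → shelf 3 (new)  [load 100/160]
  90 → shelf 4 (new)  [load 90/160]
  90 → shelf 5 (new)  [load 90/160]
  40 → shelf 2  [load 150/160]
  40 → shelf 3  [load 140/160]
  20 → shelf 1  [load 150/160]
5 shelves opened.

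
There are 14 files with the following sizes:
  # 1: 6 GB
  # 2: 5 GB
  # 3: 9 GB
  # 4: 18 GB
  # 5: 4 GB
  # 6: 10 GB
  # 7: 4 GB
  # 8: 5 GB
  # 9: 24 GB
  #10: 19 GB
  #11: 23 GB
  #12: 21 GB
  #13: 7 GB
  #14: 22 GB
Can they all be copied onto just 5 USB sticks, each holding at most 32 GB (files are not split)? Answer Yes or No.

Total = 177 GB; ⌈177/32⌉ = 6.
At least 6 USB sticks are required, but only 5 are allowed.

No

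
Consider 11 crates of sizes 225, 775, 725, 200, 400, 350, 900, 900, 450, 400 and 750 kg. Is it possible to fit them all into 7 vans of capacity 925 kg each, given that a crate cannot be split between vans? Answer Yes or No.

No

Total = 6075 kg; ⌈6075/925⌉ = 7.
The bound of 7 does not rule out 7, but exhaustive search shows no assignment into 7 vans of capacity 925 kg exists — the minimum is 8.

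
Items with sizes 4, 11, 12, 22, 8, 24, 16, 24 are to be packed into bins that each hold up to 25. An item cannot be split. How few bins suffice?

6

Total = 24 + 24 + 22 + 16 + 12 + 11 + 8 + 4 = 121.
Lower bound: ⌈121/25⌉ = 5 bins.
A packing using 6 bins:
  bin 1: 24 = 24
  bin 2: 24 = 24
  bin 3: 22 = 22
  bin 4: 16 + 8 = 24
  bin 5: 12 + 11 = 23
  bin 6: 4 = 4
No arrangement into 5 bins stays within capacity, so 6 is optimal.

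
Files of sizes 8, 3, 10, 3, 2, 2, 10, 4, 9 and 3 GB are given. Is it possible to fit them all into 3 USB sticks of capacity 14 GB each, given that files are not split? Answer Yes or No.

No

Total = 54 GB; ⌈54/14⌉ = 4.
At least 4 USB sticks are required, but only 3 are allowed.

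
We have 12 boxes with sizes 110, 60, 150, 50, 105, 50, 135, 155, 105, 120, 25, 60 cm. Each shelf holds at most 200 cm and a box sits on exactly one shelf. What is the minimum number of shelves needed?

Total = 155 + 150 + 135 + 120 + 110 + 105 + 105 + 60 + 60 + 50 + 50 + 25 = 1125 cm.
Lower bound: ⌈1125/200⌉ = 6 shelves.
Also, 7 boxes each exceed 100 cm, and no two of those can share a shelf, so at least 7 shelves are needed.
A packing using 7 shelves:
  shelf 1: 155 + 25 = 180
  shelf 2: 150 + 50 = 200
  shelf 3: 135 + 60 = 195
  shelf 4: 120 + 60 = 180
  shelf 5: 110 + 50 = 160
  shelf 6: 105 = 105
  shelf 7: 105 = 105
This matches the lower bound, so 7 is optimal.

7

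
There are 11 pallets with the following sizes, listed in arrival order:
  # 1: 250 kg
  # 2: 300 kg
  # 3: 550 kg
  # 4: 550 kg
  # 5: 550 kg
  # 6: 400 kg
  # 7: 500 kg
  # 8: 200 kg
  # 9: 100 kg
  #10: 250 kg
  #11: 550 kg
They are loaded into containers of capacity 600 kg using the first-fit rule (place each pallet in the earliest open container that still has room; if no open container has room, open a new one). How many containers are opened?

  250 → container 1 (new)  [load 250/600]
  300 → container 1  [load 550/600]
  550 → container 2 (new)  [load 550/600]
  550 → container 3 (new)  [load 550/600]
  550 → container 4 (new)  [load 550/600]
  400 → container 5 (new)  [load 400/600]
  500 → container 6 (new)  [load 500/600]
  200 → container 5  [load 600/600]
  100 → container 6  [load 600/600]
  250 → container 7 (new)  [load 250/600]
  550 → container 8 (new)  [load 550/600]
8 containers opened.

8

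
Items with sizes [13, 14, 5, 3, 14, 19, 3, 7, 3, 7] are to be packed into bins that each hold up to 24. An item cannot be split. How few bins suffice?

4

Total = 19 + 14 + 14 + 13 + 7 + 7 + 5 + 3 + 3 + 3 = 88.
Lower bound: ⌈88/24⌉ = 4 bins.
A packing using 4 bins:
  bin 1: 19 + 5 = 24
  bin 2: 14 + 7 + 3 = 24
  bin 3: 14 + 7 + 3 = 24
  bin 4: 13 + 3 = 16
This matches the lower bound, so 4 is optimal.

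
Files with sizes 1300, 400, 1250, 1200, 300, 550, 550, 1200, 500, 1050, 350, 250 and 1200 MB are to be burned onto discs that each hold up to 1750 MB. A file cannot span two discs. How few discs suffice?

6

Total = 1300 + 1250 + 1200 + 1200 + 1200 + 1050 + 550 + 550 + 500 + 400 + 350 + 300 + 250 = 10100 MB.
Lower bound: ⌈10100/1750⌉ = 6 discs.
A packing using 6 discs:
  disc 1: 1300 + 400 = 1700
  disc 2: 1250 + 500 = 1750
  disc 3: 1200 + 550 = 1750
  disc 4: 1200 + 550 = 1750
  disc 5: 1200 + 350 = 1550
  disc 6: 1050 + 300 + 250 = 1600
This matches the lower bound, so 6 is optimal.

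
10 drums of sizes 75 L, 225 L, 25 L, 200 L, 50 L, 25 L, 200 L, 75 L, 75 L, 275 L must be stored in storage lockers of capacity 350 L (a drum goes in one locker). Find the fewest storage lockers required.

Total = 275 + 225 + 200 + 200 + 75 + 75 + 75 + 50 + 25 + 25 = 1225 L.
Lower bound: ⌈1225/350⌉ = 4 storage lockers.
A packing using 4 storage lockers:
  locker 1: 275 + 75 = 350
  locker 2: 225 + 75 + 50 = 350
  locker 3: 200 + 75 + 25 + 25 = 325
  locker 4: 200 = 200
This matches the lower bound, so 4 is optimal.

4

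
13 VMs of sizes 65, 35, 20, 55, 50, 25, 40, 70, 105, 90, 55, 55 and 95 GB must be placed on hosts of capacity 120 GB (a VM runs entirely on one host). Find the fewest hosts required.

Total = 105 + 95 + 90 + 70 + 65 + 55 + 55 + 55 + 50 + 40 + 35 + 25 + 20 = 760 GB.
Lower bound: ⌈760/120⌉ = 7 hosts.
A packing using 7 hosts:
  host 1: 105 = 105
  host 2: 95 + 25 = 120
  host 3: 90 + 20 = 110
  host 4: 70 + 50 = 120
  host 5: 65 + 55 = 120
  host 6: 55 + 55 = 110
  host 7: 40 + 35 = 75
This matches the lower bound, so 7 is optimal.

7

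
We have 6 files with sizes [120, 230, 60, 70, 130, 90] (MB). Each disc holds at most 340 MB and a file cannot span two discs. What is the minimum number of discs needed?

3

Total = 230 + 130 + 120 + 90 + 70 + 60 = 700 MB.
Lower bound: ⌈700/340⌉ = 3 discs.
A packing using 3 discs:
  disc 1: 230 + 90 = 320
  disc 2: 130 + 120 + 70 = 320
  disc 3: 60 = 60
This matches the lower bound, so 3 is optimal.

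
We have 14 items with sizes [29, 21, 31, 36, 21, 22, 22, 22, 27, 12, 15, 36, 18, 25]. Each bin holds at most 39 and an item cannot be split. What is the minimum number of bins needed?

11

Total = 36 + 36 + 31 + 29 + 27 + 25 + 22 + 22 + 22 + 21 + 21 + 18 + 15 + 12 = 337.
Lower bound: ⌈337/39⌉ = 9 bins.
Also, 11 items each exceed 39/2, and no two of those can share a bin, so at least 11 bins are needed.
A packing using 11 bins:
  bin 1: 36 = 36
  bin 2: 36 = 36
  bin 3: 31 = 31
  bin 4: 29 = 29
  bin 5: 27 + 12 = 39
  bin 6: 25 = 25
  bin 7: 22 + 15 = 37
  bin 8: 22 = 22
  bin 9: 22 = 22
  bin 10: 21 + 18 = 39
  bin 11: 21 = 21
This matches the lower bound, so 11 is optimal.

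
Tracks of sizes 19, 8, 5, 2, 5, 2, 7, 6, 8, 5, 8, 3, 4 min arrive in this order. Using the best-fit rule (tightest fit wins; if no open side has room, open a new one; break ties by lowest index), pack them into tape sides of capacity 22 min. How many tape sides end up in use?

4

  19 → side 1 (new)  [load 19/22]
  8 → side 2 (new)  [load 8/22]
  5 → side 2  [load 13/22]
  2 → side 1  [load 21/22]
  5 → side 2  [load 18/22]
  2 → side 2  [load 20/22]
  7 → side 3 (new)  [load 7/22]
  6 → side 3  [load 13/22]
  8 → side 3  [load 21/22]
  5 → side 4 (new)  [load 5/22]
  8 → side 4  [load 13/22]
  3 → side 4  [load 16/22]
  4 → side 4  [load 20/22]
4 tape sides opened.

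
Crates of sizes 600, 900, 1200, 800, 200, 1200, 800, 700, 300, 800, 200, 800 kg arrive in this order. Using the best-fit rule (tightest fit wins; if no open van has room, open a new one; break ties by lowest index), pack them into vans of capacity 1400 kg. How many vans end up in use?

8

  600 → van 1 (new)  [load 600/1400]
  900 → van 2 (new)  [load 900/1400]
  1200 → van 3 (new)  [load 1200/1400]
  800 → van 1  [load 1400/1400]
  200 → van 3  [load 1400/1400]
  1200 → van 4 (new)  [load 1200/1400]
  800 → van 5 (new)  [load 800/1400]
  700 → van 6 (new)  [load 700/1400]
  300 → van 2  [load 1200/1400]
  800 → van 7 (new)  [load 800/1400]
  200 → van 2  [load 1400/1400]
  800 → van 8 (new)  [load 800/1400]
8 vans opened.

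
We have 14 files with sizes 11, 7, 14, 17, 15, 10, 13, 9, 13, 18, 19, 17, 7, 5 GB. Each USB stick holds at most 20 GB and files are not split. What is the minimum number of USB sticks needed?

Total = 19 + 18 + 17 + 17 + 15 + 14 + 13 + 13 + 11 + 10 + 9 + 7 + 7 + 5 = 175 GB.
Lower bound: ⌈175/20⌉ = 9 USB sticks.
A packing using 10 USB sticks:
  USB stick 1: 19 = 19
  USB stick 2: 18 = 18
  USB stick 3: 17 = 17
  USB stick 4: 17 = 17
  USB stick 5: 15 + 5 = 20
  USB stick 6: 14 = 14
  USB stick 7: 13 + 7 = 20
  USB stick 8: 13 + 7 = 20
  USB stick 9: 11 + 9 = 20
  USB stick 10: 10 = 10
No arrangement into 9 USB sticks stays within capacity, so 10 is optimal.

10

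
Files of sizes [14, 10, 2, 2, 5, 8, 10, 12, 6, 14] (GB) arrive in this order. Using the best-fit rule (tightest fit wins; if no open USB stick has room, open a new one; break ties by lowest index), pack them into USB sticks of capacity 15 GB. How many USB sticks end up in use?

7

  14 → USB stick 1 (new)  [load 14/15]
  10 → USB stick 2 (new)  [load 10/15]
  2 → USB stick 2  [load 12/15]
  2 → USB stick 2  [load 14/15]
  5 → USB stick 3 (new)  [load 5/15]
  8 → USB stick 3  [load 13/15]
  10 → USB stick 4 (new)  [load 10/15]
  12 → USB stick 5 (new)  [load 12/15]
  6 → USB stick 6 (new)  [load 6/15]
  14 → USB stick 7 (new)  [load 14/15]
7 USB sticks opened.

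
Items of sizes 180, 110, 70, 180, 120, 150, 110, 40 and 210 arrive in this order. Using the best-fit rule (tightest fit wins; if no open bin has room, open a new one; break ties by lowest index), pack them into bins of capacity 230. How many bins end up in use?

  180 → bin 1 (new)  [load 180/230]
  110 → bin 2 (new)  [load 110/230]
  70 → bin 2  [load 180/230]
  180 → bin 3 (new)  [load 180/230]
  120 → bin 4 (new)  [load 120/230]
  150 → bin 5 (new)  [load 150/230]
  110 → bin 4  [load 230/230]
  40 → bin 1  [load 220/230]
  210 → bin 6 (new)  [load 210/230]
6 bins opened.

6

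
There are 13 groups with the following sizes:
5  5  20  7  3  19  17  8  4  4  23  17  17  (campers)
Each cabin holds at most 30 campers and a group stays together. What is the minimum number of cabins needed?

Total = 23 + 20 + 19 + 17 + 17 + 17 + 8 + 7 + 5 + 5 + 4 + 4 + 3 = 149 campers.
Lower bound: ⌈149/30⌉ = 5 cabins.
Also, 6 groups each exceed 15 campers, and no two of those can share a cabin, so at least 6 cabins are needed.
A packing using 6 cabins:
  cabin 1: 23 + 7 = 30
  cabin 2: 20 + 8 = 28
  cabin 3: 19 + 5 + 5 = 29
  cabin 4: 17 + 4 + 4 + 3 = 28
  cabin 5: 17 = 17
  cabin 6: 17 = 17
This matches the lower bound, so 6 is optimal.

6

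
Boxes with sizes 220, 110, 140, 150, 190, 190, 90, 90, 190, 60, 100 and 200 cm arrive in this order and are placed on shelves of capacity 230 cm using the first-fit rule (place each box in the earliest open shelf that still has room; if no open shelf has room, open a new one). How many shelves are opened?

9

  220 → shelf 1 (new)  [load 220/230]
  110 → shelf 2 (new)  [load 110/230]
  140 → shelf 3 (new)  [load 140/230]
  150 → shelf 4 (new)  [load 150/230]
  190 → shelf 5 (new)  [load 190/230]
  190 → shelf 6 (new)  [load 190/230]
  90 → shelf 2  [load 200/230]
  90 → shelf 3  [load 230/230]
  190 → shelf 7 (new)  [load 190/230]
  60 → shelf 4  [load 210/230]
  100 → shelf 8 (new)  [load 100/230]
  200 → shelf 9 (new)  [load 200/230]
9 shelves opened.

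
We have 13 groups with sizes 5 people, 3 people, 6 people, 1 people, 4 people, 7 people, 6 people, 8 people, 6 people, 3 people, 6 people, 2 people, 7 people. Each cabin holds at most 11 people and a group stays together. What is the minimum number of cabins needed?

7

Total = 8 + 7 + 7 + 6 + 6 + 6 + 6 + 5 + 4 + 3 + 3 + 2 + 1 = 64 people.
Lower bound: ⌈64/11⌉ = 6 cabins.
Also, 7 groups each exceed 11/2 people, and no two of those can share a cabin, so at least 7 cabins are needed.
A packing using 7 cabins:
  cabin 1: 8 + 3 = 11
  cabin 2: 7 + 4 = 11
  cabin 3: 7 + 3 + 1 = 11
  cabin 4: 6 + 5 = 11
  cabin 5: 6 + 2 = 8
  cabin 6: 6 = 6
  cabin 7: 6 = 6
This matches the lower bound, so 7 is optimal.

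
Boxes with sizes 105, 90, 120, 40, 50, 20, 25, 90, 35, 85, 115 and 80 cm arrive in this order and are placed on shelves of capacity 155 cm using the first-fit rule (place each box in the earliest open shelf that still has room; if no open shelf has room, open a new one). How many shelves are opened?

  105 → shelf 1 (new)  [load 105/155]
  90 → shelf 2 (new)  [load 90/155]
  120 → shelf 3 (new)  [load 120/155]
  40 → shelf 1  [load 145/155]
  50 → shelf 2  [load 140/155]
  20 → shelf 3  [load 140/155]
  25 → shelf 4 (new)  [load 25/155]
  90 → shelf 4  [load 115/155]
  35 → shelf 4  [load 150/155]
  85 → shelf 5 (new)  [load 85/155]
  115 → shelf 6 (new)  [load 115/155]
  80 → shelf 7 (new)  [load 80/155]
7 shelves opened.

7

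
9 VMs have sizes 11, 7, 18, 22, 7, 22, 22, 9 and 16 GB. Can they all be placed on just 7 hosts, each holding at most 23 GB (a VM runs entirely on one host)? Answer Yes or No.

Yes

A valid assignment using 7 hosts:
  host 1: 22 = 22
  host 2: 22 = 22
  host 3: 22 = 22
  host 4: 18 = 18
  host 5: 16 + 7 = 23
  host 6: 11 + 9 = 20
  host 7: 7 = 7
Every load is within 23 GB, so 7 hosts suffice.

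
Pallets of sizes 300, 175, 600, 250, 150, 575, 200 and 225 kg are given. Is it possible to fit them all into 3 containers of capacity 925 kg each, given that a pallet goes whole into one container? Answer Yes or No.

A valid assignment using 3 containers:
  container 1: 600 + 300 = 900
  container 2: 575 + 250 = 825
  container 3: 225 + 200 + 175 + 150 = 750
Every load is within 925 kg, so 3 containers suffice.

Yes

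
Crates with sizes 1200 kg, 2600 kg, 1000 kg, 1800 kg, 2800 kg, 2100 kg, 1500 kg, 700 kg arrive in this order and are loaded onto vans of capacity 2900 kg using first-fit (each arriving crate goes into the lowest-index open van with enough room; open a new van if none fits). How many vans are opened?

  1200 → van 1 (new)  [load 1200/2900]
  2600 → van 2 (new)  [load 2600/2900]
  1000 → van 1  [load 2200/2900]
  1800 → van 3 (new)  [load 1800/2900]
  2800 → van 4 (new)  [load 2800/2900]
  2100 → van 5 (new)  [load 2100/2900]
  1500 → van 6 (new)  [load 1500/2900]
  700 → van 1  [load 2900/2900]
6 vans opened.

6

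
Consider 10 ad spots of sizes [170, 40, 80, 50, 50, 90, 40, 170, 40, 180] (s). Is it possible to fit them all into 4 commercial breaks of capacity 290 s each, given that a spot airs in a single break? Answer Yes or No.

A valid assignment using 4 commercial breaks:
  break 1: 180 + 90 = 270
  break 2: 170 + 80 + 40 = 290
  break 3: 170 + 50 + 50 = 270
  break 4: 40 + 40 = 80
Every load is within 290 s, so 4 commercial breaks suffice.

Yes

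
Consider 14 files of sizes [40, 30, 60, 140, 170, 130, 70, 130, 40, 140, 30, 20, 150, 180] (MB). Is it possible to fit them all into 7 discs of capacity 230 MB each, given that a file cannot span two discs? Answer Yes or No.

A valid assignment using 7 discs:
  disc 1: 180 + 40 = 220
  disc 2: 170 + 60 = 230
  disc 3: 150 + 70 = 220
  disc 4: 140 + 40 + 30 + 20 = 230
  disc 5: 140 + 30 = 170
  disc 6: 130 = 130
  disc 7: 130 = 130
Every load is within 230 MB, so 7 discs suffice.

Yes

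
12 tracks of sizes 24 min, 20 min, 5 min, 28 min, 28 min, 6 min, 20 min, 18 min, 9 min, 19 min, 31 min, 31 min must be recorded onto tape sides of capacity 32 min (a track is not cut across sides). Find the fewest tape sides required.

Total = 31 + 31 + 28 + 28 + 24 + 20 + 20 + 19 + 18 + 9 + 6 + 5 = 239 min.
Lower bound: ⌈239/32⌉ = 8 tape sides.
Also, 9 tracks each exceed 16 min, and no two of those can share a side, so at least 9 tape sides are needed.
A packing using 9 tape sides:
  side 1: 31 = 31
  side 2: 31 = 31
  side 3: 28 = 28
  side 4: 28 = 28
  side 5: 24 + 6 = 30
  side 6: 20 + 9 = 29
  side 7: 20 + 5 = 25
  side 8: 19 = 19
  side 9: 18 = 18
This matches the lower bound, so 9 is optimal.

9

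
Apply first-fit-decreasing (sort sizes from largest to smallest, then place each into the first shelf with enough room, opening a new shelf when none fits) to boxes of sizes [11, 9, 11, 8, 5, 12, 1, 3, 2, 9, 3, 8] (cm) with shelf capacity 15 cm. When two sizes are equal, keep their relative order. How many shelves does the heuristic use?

Sorted descending: 12, 11, 11, 9, 9, 8, 8, 5, 3, 3, 2, 1.
  12 → shelf 1 (new)  [load 12/15]
  11 → shelf 2 (new)  [load 11/15]
  11 → shelf 3 (new)  [load 11/15]
  9 → shelf 4 (new)  [load 9/15]
  9 → shelf 5 (new)  [load 9/15]
  8 → shelf 6 (new)  [load 8/15]
  8 → shelf 7 (new)  [load 8/15]
  5 → shelf 4  [load 14/15]
  3 → shelf 1  [load 15/15]
  3 → shelf 2  [load 14/15]
  2 → shelf 3  [load 13/15]
  1 → shelf 2  [load 15/15]
7 shelves opened.

7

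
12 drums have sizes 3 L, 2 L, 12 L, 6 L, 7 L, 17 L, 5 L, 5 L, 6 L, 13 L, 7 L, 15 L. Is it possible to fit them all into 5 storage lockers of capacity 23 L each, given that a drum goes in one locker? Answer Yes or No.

Yes

A valid assignment using 5 storage lockers:
  locker 1: 17 + 6 = 23
  locker 2: 15 + 7 = 22
  locker 3: 13 + 7 + 3 = 23
  locker 4: 12 + 6 + 5 = 23
  locker 5: 5 + 2 = 7
Every load is within 23 L, so 5 storage lockers suffice.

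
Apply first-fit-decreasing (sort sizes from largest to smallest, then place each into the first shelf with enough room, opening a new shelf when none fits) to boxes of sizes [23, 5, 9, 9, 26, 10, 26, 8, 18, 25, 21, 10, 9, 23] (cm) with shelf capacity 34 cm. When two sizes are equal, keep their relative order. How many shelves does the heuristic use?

Sorted descending: 26, 26, 25, 23, 23, 21, 18, 10, 10, 9, 9, 9, 8, 5.
  26 → shelf 1 (new)  [load 26/34]
  26 → shelf 2 (new)  [load 26/34]
  25 → shelf 3 (new)  [load 25/34]
  23 → shelf 4 (new)  [load 23/34]
  23 → shelf 5 (new)  [load 23/34]
  21 → shelf 6 (new)  [load 21/34]
  18 → shelf 7 (new)  [load 18/34]
  10 → shelf 4  [load 33/34]
  10 → shelf 5  [load 33/34]
  9 → shelf 3  [load 34/34]
  9 → shelf 6  [load 30/34]
  9 → shelf 7  [load 27/34]
  8 → shelf 1  [load 34/34]
  5 → shelf 2  [load 31/34]
7 shelves opened.

7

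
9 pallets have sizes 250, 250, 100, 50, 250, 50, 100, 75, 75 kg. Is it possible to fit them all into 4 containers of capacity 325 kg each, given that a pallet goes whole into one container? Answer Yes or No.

Yes

A valid assignment using 4 containers:
  container 1: 250 + 75 = 325
  container 2: 250 + 75 = 325
  container 3: 250 + 50 = 300
  container 4: 100 + 100 + 50 = 250
Every load is within 325 kg, so 4 containers suffice.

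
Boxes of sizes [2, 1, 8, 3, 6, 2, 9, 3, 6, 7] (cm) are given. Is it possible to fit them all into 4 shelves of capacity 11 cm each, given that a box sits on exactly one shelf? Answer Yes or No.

No

Total = 47 cm; ⌈47/11⌉ = 5.
At least 5 shelves are required, but only 4 are allowed.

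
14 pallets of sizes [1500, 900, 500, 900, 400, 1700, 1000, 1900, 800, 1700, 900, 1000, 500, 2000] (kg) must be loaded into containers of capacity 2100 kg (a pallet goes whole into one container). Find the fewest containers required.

9

Total = 2000 + 1900 + 1700 + 1700 + 1500 + 1000 + 1000 + 900 + 900 + 900 + 800 + 500 + 500 + 400 = 15700 kg.
Lower bound: ⌈15700/2100⌉ = 8 containers.
A packing using 9 containers:
  container 1: 2000 = 2000
  container 2: 1900 = 1900
  container 3: 1700 + 400 = 2100
  container 4: 1700 = 1700
  container 5: 1500 + 500 = 2000
  container 6: 1000 + 1000 = 2000
  container 7: 900 + 900 = 1800
  container 8: 900 + 800 = 1700
  container 9: 500 = 500
No arrangement into 8 containers stays within capacity, so 9 is optimal.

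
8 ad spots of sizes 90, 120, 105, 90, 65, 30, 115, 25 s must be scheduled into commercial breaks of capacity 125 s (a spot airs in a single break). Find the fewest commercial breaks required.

6

Total = 120 + 115 + 105 + 90 + 90 + 65 + 30 + 25 = 640 s.
Lower bound: ⌈640/125⌉ = 6 commercial breaks.
A packing using 6 commercial breaks:
  break 1: 120 = 120
  break 2: 115 = 115
  break 3: 105 = 105
  break 4: 90 + 30 = 120
  break 5: 90 + 25 = 115
  break 6: 65 = 65
This matches the lower bound, so 6 is optimal.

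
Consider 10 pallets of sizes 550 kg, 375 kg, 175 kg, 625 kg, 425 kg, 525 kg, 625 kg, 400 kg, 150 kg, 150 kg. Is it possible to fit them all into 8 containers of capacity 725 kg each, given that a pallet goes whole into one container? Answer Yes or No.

A valid assignment using 7 containers:
  container 1: 625 = 625
  container 2: 625 = 625
  container 3: 550 + 175 = 725
  container 4: 525 + 150 = 675
  container 5: 425 + 150 = 575
  container 6: 400 = 400
  container 7: 375 = 375
That uses only 7 ≤ 8, so 8 containers are enough.

Yes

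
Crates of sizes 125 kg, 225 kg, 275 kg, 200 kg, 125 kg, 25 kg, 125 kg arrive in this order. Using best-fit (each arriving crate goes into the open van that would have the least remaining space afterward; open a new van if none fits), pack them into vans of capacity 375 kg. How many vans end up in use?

  125 → van 1 (new)  [load 125/375]
  225 → van 1  [load 350/375]
  275 → van 2 (new)  [load 275/375]
  200 → van 3 (new)  [load 200/375]
  125 → van 3  [load 325/375]
  25 → van 1  [load 375/375]
  125 → van 4 (new)  [load 125/375]
4 vans opened.

4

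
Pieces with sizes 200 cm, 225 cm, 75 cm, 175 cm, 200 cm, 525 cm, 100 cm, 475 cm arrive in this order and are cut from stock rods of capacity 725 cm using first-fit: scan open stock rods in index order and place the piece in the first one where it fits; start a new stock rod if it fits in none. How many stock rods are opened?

  200 → stock rod 1 (new)  [load 200/725]
  225 → stock rod 1  [load 425/725]
  75 → stock rod 1  [load 500/725]
  175 → stock rod 1  [load 675/725]
  200 → stock rod 2 (new)  [load 200/725]
  525 → stock rod 2  [load 725/725]
  100 → stock rod 3 (new)  [load 100/725]
  475 → stock rod 3  [load 575/725]
3 stock rods opened.

3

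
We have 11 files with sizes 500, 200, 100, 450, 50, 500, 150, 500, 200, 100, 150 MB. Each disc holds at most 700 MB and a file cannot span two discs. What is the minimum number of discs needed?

Total = 500 + 500 + 500 + 450 + 200 + 200 + 150 + 150 + 100 + 100 + 50 = 2900 MB.
Lower bound: ⌈2900/700⌉ = 5 discs.
A packing using 5 discs:
  disc 1: 500 + 200 = 700
  disc 2: 500 + 200 = 700
  disc 3: 500 + 150 + 50 = 700
  disc 4: 450 + 150 + 100 = 700
  disc 5: 100 = 100
This matches the lower bound, so 5 is optimal.

5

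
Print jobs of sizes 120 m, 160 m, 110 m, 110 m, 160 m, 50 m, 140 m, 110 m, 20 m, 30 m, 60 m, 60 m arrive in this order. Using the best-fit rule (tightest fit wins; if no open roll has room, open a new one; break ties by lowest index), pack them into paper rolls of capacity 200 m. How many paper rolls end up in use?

7

  120 → roll 1 (new)  [load 120/200]
  160 → roll 2 (new)  [load 160/200]
  110 → roll 3 (new)  [load 110/200]
  110 → roll 4 (new)  [load 110/200]
  160 → roll 5 (new)  [load 160/200]
  50 → roll 1  [load 170/200]
  140 → roll 6 (new)  [load 140/200]
  110 → roll 7 (new)  [load 110/200]
  20 → roll 1  [load 190/200]
  30 → roll 2  [load 190/200]
  60 → roll 6  [load 200/200]
  60 → roll 3  [load 170/200]
7 paper rolls opened.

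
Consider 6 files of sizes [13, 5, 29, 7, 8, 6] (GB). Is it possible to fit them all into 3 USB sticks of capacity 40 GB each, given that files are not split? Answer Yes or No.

Yes

A valid assignment using 2 USB sticks:
  USB stick 1: 29 + 8 = 37
  USB stick 2: 13 + 7 + 6 + 5 = 31
That uses only 2 ≤ 3, so 3 USB sticks are enough.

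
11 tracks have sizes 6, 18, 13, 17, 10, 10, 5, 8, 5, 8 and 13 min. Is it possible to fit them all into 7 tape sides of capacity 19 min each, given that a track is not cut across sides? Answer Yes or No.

A valid assignment using 7 tape sides:
  side 1: 18 = 18
  side 2: 17 = 17
  side 3: 13 + 6 = 19
  side 4: 13 + 5 = 18
  side 5: 10 + 8 = 18
  side 6: 10 + 8 = 18
  side 7: 5 = 5
Every load is within 19 min, so 7 tape sides suffice.

Yes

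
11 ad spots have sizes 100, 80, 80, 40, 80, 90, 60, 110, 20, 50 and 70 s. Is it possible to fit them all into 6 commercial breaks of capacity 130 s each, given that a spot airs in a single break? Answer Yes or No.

Total = 780 s; ⌈780/130⌉ = 6.
7 ad spots each exceed half the capacity and cannot share a break, forcing at least 7 commercial breaks.
At least 7 commercial breaks are required, but only 6 are allowed.

No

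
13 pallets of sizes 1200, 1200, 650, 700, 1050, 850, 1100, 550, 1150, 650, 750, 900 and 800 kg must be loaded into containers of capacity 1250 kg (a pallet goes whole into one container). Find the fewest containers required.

Total = 1200 + 1200 + 1150 + 1100 + 1050 + 900 + 850 + 800 + 750 + 700 + 650 + 650 + 550 = 11550 kg.
Lower bound: ⌈11550/1250⌉ = 10 containers.
Also, 12 pallets each exceed 625 kg, and no two of those can share a container, so at least 12 containers are needed.
A packing using 12 containers:
  container 1: 1200 = 1200
  container 2: 1200 = 1200
  container 3: 1150 = 1150
  container 4: 1100 = 1100
  container 5: 1050 = 1050
  container 6: 900 = 900
  container 7: 850 = 850
  container 8: 800 = 800
  container 9: 750 = 750
  container 10: 700 + 550 = 1250
  container 11: 650 = 650
  container 12: 650 = 650
This matches the lower bound, so 12 is optimal.

12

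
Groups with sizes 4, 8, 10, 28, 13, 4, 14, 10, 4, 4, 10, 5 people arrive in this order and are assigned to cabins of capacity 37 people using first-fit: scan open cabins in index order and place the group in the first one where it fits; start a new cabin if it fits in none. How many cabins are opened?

  4 → cabin 1 (new)  [load 4/37]
  8 → cabin 1  [load 12/37]
  10 → cabin 1  [load 22/37]
  28 → cabin 2 (new)  [load 28/37]
  13 → cabin 1  [load 35/37]
  4 → cabin 2  [load 32/37]
  14 → cabin 3 (new)  [load 14/37]
  10 → cabin 3  [load 24/37]
  4 → cabin 2  [load 36/37]
  4 → cabin 3  [load 28/37]
  10 → cabin 4 (new)  [load 10/37]
  5 → cabin 3  [load 33/37]
4 cabins opened.

4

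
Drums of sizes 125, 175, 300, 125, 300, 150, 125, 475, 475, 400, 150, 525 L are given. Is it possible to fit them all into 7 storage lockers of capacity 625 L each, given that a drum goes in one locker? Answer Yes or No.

A valid assignment using 6 storage lockers:
  locker 1: 525 = 525
  locker 2: 475 + 150 = 625
  locker 3: 475 + 150 = 625
  locker 4: 400 + 175 = 575
  locker 5: 300 + 300 = 600
  locker 6: 125 + 125 + 125 = 375
That uses only 6 ≤ 7, so 7 storage lockers are enough.

Yes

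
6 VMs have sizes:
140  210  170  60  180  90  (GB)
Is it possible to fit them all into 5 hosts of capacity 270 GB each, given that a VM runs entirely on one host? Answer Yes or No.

A valid assignment using 4 hosts:
  host 1: 210 + 60 = 270
  host 2: 180 + 90 = 270
  host 3: 170 = 170
  host 4: 140 = 140
That uses only 4 ≤ 5, so 5 hosts are enough.

Yes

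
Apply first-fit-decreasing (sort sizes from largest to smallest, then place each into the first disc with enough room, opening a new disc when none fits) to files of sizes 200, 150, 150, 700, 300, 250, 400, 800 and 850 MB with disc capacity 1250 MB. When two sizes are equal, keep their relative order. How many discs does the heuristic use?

4

Sorted descending: 850, 800, 700, 400, 300, 250, 200, 150, 150.
  850 → disc 1 (new)  [load 850/1250]
  800 → disc 2 (new)  [load 800/1250]
  700 → disc 3 (new)  [load 700/1250]
  400 → disc 1  [load 1250/1250]
  300 → disc 2  [load 1100/1250]
  250 → disc 3  [load 950/1250]
  200 → disc 3  [load 1150/1250]
  150 → disc 2  [load 1250/1250]
  150 → disc 4 (new)  [load 150/1250]
4 discs opened.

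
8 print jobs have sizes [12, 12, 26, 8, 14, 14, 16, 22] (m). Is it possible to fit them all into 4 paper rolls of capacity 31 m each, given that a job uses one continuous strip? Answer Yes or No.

Total = 124 m; ⌈124/31⌉ = 4.
The bound of 4 does not rule out 4, but exhaustive search shows no assignment into 4 paper rolls of capacity 31 m exists — the minimum is 5.

No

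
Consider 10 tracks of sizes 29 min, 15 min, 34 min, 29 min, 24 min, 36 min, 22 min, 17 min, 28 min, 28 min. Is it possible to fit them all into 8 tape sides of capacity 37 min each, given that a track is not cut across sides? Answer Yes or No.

No

Total = 262 min; ⌈262/37⌉ = 8.
The bound of 8 does not rule out 8, but exhaustive search shows no assignment into 8 tape sides of capacity 37 min exists — the minimum is 9.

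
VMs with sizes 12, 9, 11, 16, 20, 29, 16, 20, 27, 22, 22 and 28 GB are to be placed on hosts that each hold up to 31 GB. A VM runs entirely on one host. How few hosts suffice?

Total = 29 + 28 + 27 + 22 + 22 + 20 + 20 + 16 + 16 + 12 + 11 + 9 = 232 GB.
Lower bound: ⌈232/31⌉ = 8 hosts.
Also, 9 VMs each exceed 31/2 GB, and no two of those can share a host, so at least 9 hosts are needed.
A packing using 9 hosts:
  host 1: 29 = 29
  host 2: 28 = 28
  host 3: 27 = 27
  host 4: 22 + 9 = 31
  host 5: 22 = 22
  host 6: 20 + 11 = 31
  host 7: 20 = 20
  host 8: 16 + 12 = 28
  host 9: 16 = 16
This matches the lower bound, so 9 is optimal.

9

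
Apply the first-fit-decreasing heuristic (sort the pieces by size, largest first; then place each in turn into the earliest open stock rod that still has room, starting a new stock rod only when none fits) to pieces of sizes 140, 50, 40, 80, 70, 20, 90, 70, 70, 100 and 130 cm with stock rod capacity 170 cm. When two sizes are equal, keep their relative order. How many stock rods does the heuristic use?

6

Sorted descending: 140, 130, 100, 90, 80, 70, 70, 70, 50, 40, 20.
  140 → stock rod 1 (new)  [load 140/170]
  130 → stock rod 2 (new)  [load 130/170]
  100 → stock rod 3 (new)  [load 100/170]
  90 → stock rod 4 (new)  [load 90/170]
  80 → stock rod 4  [load 170/170]
  70 → stock rod 3  [load 170/170]
  70 → stock rod 5 (new)  [load 70/170]
  70 → stock rod 5  [load 140/170]
  50 → stock rod 6 (new)  [load 50/170]
  40 → stock rod 2  [load 170/170]
  20 → stock rod 1  [load 160/170]
6 stock rods opened.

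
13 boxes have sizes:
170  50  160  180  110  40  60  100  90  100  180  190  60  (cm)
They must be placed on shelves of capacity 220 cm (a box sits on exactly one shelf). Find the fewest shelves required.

Total = 190 + 180 + 180 + 170 + 160 + 110 + 100 + 100 + 90 + 60 + 60 + 50 + 40 = 1490 cm.
Lower bound: ⌈1490/220⌉ = 7 shelves.
A packing using 8 shelves:
  shelf 1: 190 = 190
  shelf 2: 180 + 40 = 220
  shelf 3: 180 = 180
  shelf 4: 170 + 50 = 220
  shelf 5: 160 + 60 = 220
  shelf 6: 110 + 100 = 210
  shelf 7: 100 + 90 = 190
  shelf 8: 60 = 60
No arrangement into 7 shelves stays within capacity, so 8 is optimal.

8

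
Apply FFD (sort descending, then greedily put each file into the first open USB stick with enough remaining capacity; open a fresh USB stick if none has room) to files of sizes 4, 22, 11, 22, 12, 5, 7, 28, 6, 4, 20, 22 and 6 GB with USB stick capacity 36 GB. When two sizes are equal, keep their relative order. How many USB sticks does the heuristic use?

Sorted descending: 28, 22, 22, 22, 20, 12, 11, 7, 6, 6, 5, 4, 4.
  28 → USB stick 1 (new)  [load 28/36]
  22 → USB stick 2 (new)  [load 22/36]
  22 → USB stick 3 (new)  [load 22/36]
  22 → USB stick 4 (new)  [load 22/36]
  20 → USB stick 5 (new)  [load 20/36]
  12 → USB stick 2  [load 34/36]
  11 → USB stick 3  [load 33/36]
  7 → USB stick 1  [load 35/36]
  6 → USB stick 4  [load 28/36]
  6 → USB stick 4  [load 34/36]
  5 → USB stick 5  [load 25/36]
  4 → USB stick 5  [load 29/36]
  4 → USB stick 5  [load 33/36]
5 USB sticks opened.

5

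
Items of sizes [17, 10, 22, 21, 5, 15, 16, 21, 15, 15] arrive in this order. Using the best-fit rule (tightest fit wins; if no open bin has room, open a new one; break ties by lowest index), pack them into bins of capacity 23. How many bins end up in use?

  17 → bin 1 (new)  [load 17/23]
  10 → bin 2 (new)  [load 10/23]
  22 → bin 3 (new)  [load 22/23]
  21 → bin 4 (new)  [load 21/23]
  5 → bin 1  [load 22/23]
  15 → bin 5 (new)  [load 15/23]
  16 → bin 6 (new)  [load 16/23]
  21 → bin 7 (new)  [load 21/23]
  15 → bin 8 (new)  [load 15/23]
  15 → bin 9 (new)  [load 15/23]
9 bins opened.

9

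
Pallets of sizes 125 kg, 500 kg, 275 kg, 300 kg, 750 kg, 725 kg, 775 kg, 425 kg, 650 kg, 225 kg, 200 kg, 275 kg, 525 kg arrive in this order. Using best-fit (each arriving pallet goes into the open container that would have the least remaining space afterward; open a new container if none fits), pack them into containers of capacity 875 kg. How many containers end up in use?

  125 → container 1 (new)  [load 125/875]
  500 → container 1  [load 625/875]
  275 → container 2 (new)  [load 275/875]
  300 → container 2  [load 575/875]
  750 → container 3 (new)  [load 750/875]
  725 → container 4 (new)  [load 725/875]
  775 → container 5 (new)  [load 775/875]
  425 → container 6 (new)  [load 425/875]
  650 → container 7 (new)  [load 650/875]
  225 → container 7  [load 875/875]
  200 → container 1  [load 825/875]
  275 → container 2  [load 850/875]
  525 → container 8 (new)  [load 525/875]
8 containers opened.

8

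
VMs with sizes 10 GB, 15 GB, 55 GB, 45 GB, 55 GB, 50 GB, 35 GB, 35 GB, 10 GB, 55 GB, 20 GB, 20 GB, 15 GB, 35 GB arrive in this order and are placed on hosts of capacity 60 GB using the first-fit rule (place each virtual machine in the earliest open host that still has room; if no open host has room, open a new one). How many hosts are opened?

9

  10 → host 1 (new)  [load 10/60]
  15 → host 1  [load 25/60]
  55 → host 2 (new)  [load 55/60]
  45 → host 3 (new)  [load 45/60]
  55 → host 4 (new)  [load 55/60]
  50 → host 5 (new)  [load 50/60]
  35 → host 1  [load 60/60]
  35 → host 6 (new)  [load 35/60]
  10 → host 3  [load 55/60]
  55 → host 7 (new)  [load 55/60]
  20 → host 6  [load 55/60]
  20 → host 8 (new)  [load 20/60]
  15 → host 8  [load 35/60]
  35 → host 9 (new)  [load 35/60]
9 hosts opened.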